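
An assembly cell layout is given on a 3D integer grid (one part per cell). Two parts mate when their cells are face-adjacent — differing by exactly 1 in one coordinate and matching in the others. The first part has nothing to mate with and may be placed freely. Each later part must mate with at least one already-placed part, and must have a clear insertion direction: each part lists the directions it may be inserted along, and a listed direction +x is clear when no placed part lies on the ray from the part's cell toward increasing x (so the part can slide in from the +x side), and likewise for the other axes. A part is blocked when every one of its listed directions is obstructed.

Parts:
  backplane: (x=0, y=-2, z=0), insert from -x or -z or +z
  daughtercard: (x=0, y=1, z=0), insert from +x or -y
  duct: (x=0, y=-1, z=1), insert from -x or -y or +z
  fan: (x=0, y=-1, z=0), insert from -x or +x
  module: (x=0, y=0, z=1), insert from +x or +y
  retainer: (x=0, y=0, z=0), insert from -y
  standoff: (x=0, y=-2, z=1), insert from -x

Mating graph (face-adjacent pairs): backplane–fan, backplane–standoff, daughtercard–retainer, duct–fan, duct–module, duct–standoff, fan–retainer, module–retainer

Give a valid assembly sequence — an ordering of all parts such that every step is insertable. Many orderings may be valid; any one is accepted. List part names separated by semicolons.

standoff; duct; module; retainer; fan; backplane; daughtercard

1. standoff@(0, -2, 1) [-x clear] — {standoff}
2. duct@(0, -1, 1) [-x clear] — {duct, standoff}
3. module@(0, 0, 1) [+x clear] — {duct, module, standoff}
4. retainer@(0, 0, 0) [-y clear] — {duct, module, retainer, standoff}
5. fan@(0, -1, 0) [-x clear] — {duct, fan, module, retainer, standoff}
6. backplane@(0, -2, 0) [-x clear] — {backplane, duct, fan, module, retainer, standoff}
7. daughtercard@(0, 1, 0) [+x clear] — {backplane, daughtercard, duct, fan, module, retainer, standoff}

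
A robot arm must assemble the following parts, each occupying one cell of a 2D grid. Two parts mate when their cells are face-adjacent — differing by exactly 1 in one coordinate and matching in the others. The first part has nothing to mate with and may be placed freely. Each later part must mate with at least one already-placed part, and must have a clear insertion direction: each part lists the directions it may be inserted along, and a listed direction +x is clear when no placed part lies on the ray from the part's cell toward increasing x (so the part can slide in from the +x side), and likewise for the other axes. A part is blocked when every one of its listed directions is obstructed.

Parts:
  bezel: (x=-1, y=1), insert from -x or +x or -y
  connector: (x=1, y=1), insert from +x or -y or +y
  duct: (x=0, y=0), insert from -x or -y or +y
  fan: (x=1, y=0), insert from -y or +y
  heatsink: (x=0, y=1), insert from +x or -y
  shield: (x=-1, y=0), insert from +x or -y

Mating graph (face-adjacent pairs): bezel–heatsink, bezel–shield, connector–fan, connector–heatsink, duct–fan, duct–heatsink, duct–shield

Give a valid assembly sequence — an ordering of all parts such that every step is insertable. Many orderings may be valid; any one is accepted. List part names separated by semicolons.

1. connector@(1, 1) [+x clear] — {connector}
2. heatsink@(0, 1) [-y clear] — {connector, heatsink}
3. duct@(0, 0) [-x clear] — {connector, duct, heatsink}
4. shield@(-1, 0) [-y clear] — {connector, duct, heatsink, shield}
5. fan@(1, 0) [-y clear] — {connector, duct, fan, heatsink, shield}
6. bezel@(-1, 1) [-x clear] — {bezel, connector, duct, fan, heatsink, shield}

connector; heatsink; duct; shield; fan; bezel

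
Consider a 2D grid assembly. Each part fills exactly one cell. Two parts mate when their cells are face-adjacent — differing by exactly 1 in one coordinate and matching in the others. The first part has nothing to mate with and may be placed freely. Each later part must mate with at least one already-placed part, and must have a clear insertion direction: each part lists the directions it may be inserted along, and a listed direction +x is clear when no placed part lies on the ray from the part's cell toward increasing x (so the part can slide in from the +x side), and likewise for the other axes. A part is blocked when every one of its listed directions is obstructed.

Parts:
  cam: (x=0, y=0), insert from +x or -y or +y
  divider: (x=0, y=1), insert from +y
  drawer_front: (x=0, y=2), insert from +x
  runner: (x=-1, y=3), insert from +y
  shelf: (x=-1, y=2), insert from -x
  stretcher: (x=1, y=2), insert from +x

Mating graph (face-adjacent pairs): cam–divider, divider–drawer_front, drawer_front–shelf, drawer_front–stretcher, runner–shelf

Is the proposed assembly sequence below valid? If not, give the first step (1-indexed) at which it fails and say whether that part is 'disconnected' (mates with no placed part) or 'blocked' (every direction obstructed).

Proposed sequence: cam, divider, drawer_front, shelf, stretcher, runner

1. cam@(0, 0) [+x clear] — {cam}
2. divider@(0, 1) [+y clear] — {cam, divider}
3. drawer_front@(0, 2) [+x clear] — {cam, divider, drawer_front}
4. shelf@(-1, 2) [-x clear] — {cam, divider, drawer_front, shelf}
5. stretcher@(1, 2) [+x clear] — {cam, divider, drawer_front, shelf, stretcher}
6. runner@(-1, 3) [+y clear] — {cam, divider, drawer_front, runner, shelf, stretcher}

Valid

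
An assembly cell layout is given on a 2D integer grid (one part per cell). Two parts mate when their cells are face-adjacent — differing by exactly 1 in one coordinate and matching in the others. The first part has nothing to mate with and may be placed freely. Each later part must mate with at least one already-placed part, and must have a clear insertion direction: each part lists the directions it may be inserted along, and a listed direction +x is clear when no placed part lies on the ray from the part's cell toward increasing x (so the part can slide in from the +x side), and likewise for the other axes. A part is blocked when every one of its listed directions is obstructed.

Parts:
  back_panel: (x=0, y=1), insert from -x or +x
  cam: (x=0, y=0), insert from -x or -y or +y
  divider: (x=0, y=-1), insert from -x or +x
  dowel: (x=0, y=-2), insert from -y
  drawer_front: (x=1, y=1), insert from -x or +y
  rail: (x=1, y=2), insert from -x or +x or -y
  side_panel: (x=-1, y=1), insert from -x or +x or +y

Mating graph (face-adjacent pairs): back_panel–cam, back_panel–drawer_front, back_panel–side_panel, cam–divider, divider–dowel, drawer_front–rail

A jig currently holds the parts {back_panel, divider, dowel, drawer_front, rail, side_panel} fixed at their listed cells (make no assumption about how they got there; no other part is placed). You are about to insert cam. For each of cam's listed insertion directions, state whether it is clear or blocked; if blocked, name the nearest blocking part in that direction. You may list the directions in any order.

+y: blocked by back_panel; -x: clear; -y: blocked by divider

-x: ray from cam(0, 0) has no placed part ⇒ clear
-y: nearest on ray is divider@(0, -1) ⇒ blocked
+y: nearest on ray is back_panel@(0, 1) ⇒ blocked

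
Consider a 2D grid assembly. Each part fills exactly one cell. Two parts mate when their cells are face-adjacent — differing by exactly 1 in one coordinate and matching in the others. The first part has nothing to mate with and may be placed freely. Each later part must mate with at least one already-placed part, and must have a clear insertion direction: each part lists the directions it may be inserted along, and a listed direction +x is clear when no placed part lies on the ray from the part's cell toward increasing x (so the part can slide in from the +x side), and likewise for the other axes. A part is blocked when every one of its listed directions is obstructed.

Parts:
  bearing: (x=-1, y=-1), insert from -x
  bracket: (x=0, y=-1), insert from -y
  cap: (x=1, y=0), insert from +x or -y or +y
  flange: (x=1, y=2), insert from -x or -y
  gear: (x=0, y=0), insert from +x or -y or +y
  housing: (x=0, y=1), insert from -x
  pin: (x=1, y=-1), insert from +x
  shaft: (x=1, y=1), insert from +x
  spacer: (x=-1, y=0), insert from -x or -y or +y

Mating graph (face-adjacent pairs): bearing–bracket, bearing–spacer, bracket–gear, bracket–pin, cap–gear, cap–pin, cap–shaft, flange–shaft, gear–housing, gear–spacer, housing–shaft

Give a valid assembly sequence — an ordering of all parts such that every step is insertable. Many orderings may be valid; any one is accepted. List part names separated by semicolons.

spacer; bearing; gear; cap; bracket; shaft; flange; housing; pin

1. spacer@(-1, 0) [-x clear] — {spacer}
2. bearing@(-1, -1) [-x clear] — {bearing, spacer}
3. gear@(0, 0) [+x clear] — {bearing, gear, spacer}
4. cap@(1, 0) [+x clear] — {bearing, cap, gear, spacer}
5. bracket@(0, -1) [-y clear] — {bearing, bracket, cap, gear, spacer}
6. shaft@(1, 1) [+x clear] — {bearing, bracket, cap, gear, shaft, spacer}
7. flange@(1, 2) [-x clear] — {bearing, bracket, cap, flange, gear, shaft, spacer}
8. housing@(0, 1) [-x clear] — {bearing, bracket, cap, flange, gear, housing, shaft, spacer}
9. pin@(1, -1) [+x clear] — {bearing, bracket, cap, flange, gear, housing, pin, shaft, spacer}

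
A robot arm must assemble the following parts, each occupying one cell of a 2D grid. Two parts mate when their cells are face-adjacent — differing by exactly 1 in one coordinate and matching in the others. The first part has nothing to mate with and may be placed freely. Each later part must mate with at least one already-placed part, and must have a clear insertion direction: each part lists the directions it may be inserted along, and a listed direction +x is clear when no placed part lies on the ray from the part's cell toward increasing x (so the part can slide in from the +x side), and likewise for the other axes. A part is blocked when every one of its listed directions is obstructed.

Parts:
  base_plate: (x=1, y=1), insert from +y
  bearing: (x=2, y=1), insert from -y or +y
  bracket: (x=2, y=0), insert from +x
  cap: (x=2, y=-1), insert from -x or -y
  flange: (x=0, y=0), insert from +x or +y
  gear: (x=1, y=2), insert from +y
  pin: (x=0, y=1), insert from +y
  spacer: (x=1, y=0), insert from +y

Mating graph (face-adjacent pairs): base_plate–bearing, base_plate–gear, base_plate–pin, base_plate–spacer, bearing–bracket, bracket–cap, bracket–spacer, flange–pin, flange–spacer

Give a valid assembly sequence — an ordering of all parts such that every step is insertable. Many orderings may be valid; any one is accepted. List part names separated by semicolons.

1. bracket@(2, 0) [+x clear] — {bracket}
2. cap@(2, -1) [-x clear] — {bracket, cap}
3. spacer@(1, 0) [+y clear] — {bracket, cap, spacer}
4. bearing@(2, 1) [+y clear] — {bearing, bracket, cap, spacer}
5. base_plate@(1, 1) [+y clear] — {base_plate, bearing, bracket, cap, spacer}
6. gear@(1, 2) [+y clear] — {base_plate, bearing, bracket, cap, gear, spacer}
7. flange@(0, 0) [+y clear] — {base_plate, bearing, bracket, cap, flange, gear, spacer}
8. pin@(0, 1) [+y clear] — {base_plate, bearing, bracket, cap, flange, gear, pin, spacer}

bracket; cap; spacer; bearing; base_plate; gear; flange; pin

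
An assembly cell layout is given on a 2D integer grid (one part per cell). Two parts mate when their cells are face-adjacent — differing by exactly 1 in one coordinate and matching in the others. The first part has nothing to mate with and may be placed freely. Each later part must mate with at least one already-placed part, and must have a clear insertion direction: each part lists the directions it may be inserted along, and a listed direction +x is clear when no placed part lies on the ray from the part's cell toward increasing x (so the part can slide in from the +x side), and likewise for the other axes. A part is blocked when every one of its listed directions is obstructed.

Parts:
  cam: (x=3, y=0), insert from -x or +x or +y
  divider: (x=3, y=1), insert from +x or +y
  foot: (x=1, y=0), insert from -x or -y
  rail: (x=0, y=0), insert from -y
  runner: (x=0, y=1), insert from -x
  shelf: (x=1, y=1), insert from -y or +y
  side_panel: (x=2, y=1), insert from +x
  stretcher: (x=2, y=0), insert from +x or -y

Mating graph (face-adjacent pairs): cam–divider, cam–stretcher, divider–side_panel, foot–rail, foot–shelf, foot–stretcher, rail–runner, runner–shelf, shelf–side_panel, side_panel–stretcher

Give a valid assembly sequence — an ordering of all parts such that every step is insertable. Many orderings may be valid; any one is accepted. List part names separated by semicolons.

cam; stretcher; side_panel; foot; rail; runner; shelf; divider

1. cam@(3, 0) [-x clear] — {cam}
2. stretcher@(2, 0) [-y clear] — {cam, stretcher}
3. side_panel@(2, 1) [+x clear] — {cam, side_panel, stretcher}
4. foot@(1, 0) [-x clear] — {cam, foot, side_panel, stretcher}
5. rail@(0, 0) [-y clear] — {cam, foot, rail, side_panel, stretcher}
6. runner@(0, 1) [-x clear] — {cam, foot, rail, runner, side_panel, stretcher}
7. shelf@(1, 1) [+y clear] — {cam, foot, rail, runner, shelf, side_panel, stretcher}
8. divider@(3, 1) [+x clear] — {cam, divider, foot, rail, runner, shelf, side_panel, stretcher}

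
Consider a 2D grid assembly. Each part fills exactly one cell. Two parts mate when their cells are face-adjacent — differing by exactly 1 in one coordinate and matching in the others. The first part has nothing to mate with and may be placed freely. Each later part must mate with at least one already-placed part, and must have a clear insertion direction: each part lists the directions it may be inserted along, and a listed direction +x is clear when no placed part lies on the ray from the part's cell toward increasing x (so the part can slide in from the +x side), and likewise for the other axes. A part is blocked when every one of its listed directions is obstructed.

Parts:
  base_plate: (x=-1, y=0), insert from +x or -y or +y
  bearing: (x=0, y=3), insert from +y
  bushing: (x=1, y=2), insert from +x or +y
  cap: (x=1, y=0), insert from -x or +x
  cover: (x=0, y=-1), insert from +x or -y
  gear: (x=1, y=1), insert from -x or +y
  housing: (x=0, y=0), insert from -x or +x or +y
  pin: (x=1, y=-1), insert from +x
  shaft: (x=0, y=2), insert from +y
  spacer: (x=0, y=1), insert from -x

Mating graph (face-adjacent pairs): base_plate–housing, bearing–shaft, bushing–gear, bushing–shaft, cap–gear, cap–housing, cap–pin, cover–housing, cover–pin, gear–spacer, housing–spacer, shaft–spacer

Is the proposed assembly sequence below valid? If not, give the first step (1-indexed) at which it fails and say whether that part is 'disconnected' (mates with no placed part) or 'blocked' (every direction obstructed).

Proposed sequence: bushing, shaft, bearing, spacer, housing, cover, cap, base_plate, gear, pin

1. bushing@(1, 2) [+x clear] — {bushing}
2. shaft@(0, 2) [+y clear] — {bushing, shaft}
3. bearing@(0, 3) [+y clear] — {bearing, bushing, shaft}
4. spacer@(0, 1) [-x clear] — {bearing, bushing, shaft, spacer}
5. housing@(0, 0) [-x clear] — {bearing, bushing, housing, shaft, spacer}
6. cover@(0, -1) [+x clear] — {bearing, bushing, cover, housing, shaft, spacer}
7. cap@(1, 0) [+x clear] — {bearing, bushing, cap, cover, housing, shaft, spacer}
8. base_plate@(-1, 0) [-y clear] — {base_plate, bearing, bushing, cap, cover, housing, shaft, spacer}
9. gear@(1, 1) — -x/+y all obstructed ⇒ blocked

Invalid at step 9 (blocked)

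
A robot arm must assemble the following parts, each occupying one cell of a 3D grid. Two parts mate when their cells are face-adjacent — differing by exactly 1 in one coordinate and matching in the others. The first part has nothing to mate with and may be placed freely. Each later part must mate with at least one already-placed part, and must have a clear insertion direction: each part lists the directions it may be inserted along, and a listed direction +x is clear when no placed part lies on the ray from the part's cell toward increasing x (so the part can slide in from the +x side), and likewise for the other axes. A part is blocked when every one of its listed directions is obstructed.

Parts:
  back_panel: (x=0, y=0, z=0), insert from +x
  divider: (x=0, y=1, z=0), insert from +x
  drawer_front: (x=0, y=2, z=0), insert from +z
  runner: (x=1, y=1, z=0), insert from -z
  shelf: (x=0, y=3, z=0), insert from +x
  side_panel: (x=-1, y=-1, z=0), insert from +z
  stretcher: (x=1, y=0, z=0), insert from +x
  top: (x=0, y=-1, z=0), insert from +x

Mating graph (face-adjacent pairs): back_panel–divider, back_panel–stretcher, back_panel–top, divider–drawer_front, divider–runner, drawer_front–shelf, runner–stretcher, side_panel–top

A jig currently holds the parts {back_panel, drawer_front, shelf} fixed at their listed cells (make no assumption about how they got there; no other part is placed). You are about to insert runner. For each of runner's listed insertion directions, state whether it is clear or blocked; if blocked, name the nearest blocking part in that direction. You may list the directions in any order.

-z: clear

-z: ray from runner(1, 1, 0) has no placed part ⇒ clear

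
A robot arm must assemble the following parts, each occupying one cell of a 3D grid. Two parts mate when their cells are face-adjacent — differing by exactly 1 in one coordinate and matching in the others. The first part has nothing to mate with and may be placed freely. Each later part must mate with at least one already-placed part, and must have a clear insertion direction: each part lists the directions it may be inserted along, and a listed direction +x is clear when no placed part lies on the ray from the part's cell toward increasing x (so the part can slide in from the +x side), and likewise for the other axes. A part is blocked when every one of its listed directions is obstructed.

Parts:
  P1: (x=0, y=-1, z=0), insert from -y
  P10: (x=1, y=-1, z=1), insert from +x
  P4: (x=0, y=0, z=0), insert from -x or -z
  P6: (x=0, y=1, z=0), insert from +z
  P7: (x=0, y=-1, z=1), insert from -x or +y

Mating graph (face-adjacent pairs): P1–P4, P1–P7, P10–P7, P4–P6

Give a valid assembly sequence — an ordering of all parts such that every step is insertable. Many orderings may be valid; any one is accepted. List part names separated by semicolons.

P10; P7; P1; P4; P6

1. P10@(1, -1, 1) [+x clear] — {P10}
2. P7@(0, -1, 1) [-x clear] — {P10, P7}
3. P1@(0, -1, 0) [-y clear] — {P1, P10, P7}
4. P4@(0, 0, 0) [-x clear] — {P1, P10, P4, P7}
5. P6@(0, 1, 0) [+z clear] — {P1, P10, P4, P6, P7}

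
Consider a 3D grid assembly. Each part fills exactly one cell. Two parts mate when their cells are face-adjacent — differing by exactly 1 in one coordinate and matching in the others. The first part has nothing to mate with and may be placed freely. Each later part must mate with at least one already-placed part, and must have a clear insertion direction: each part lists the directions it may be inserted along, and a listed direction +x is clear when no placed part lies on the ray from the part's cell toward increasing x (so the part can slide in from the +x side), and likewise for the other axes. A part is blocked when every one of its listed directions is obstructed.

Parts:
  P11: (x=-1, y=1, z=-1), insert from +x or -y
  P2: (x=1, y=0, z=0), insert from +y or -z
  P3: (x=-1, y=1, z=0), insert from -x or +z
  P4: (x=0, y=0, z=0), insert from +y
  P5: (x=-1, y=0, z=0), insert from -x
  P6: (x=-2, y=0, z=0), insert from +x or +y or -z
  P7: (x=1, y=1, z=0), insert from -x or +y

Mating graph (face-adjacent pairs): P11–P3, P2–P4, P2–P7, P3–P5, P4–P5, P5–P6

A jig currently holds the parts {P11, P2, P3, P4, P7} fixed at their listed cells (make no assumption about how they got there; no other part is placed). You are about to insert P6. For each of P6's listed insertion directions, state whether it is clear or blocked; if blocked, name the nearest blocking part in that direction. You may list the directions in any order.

+x: nearest on ray is P4@(0, 0, 0) ⇒ blocked
+y: ray from P6(-2, 0, 0) has no placed part ⇒ clear
-z: ray from P6(-2, 0, 0) has no placed part ⇒ clear

+x: blocked by P4; +y: clear; -z: clear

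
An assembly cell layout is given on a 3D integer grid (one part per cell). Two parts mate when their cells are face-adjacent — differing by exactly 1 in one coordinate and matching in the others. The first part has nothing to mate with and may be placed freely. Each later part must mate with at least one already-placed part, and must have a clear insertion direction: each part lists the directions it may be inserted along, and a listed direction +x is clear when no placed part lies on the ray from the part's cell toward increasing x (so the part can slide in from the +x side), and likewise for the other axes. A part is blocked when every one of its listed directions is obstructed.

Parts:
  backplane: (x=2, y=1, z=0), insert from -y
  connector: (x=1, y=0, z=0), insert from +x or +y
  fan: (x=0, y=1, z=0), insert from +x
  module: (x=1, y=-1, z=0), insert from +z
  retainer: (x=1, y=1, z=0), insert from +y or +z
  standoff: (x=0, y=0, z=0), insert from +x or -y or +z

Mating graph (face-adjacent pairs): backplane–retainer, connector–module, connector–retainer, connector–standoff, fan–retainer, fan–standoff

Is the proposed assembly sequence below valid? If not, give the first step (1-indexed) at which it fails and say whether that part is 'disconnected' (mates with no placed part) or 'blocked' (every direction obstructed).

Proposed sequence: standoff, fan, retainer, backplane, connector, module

1. standoff@(0, 0, 0) [+x clear] — {standoff}
2. fan@(0, 1, 0) [+x clear] — {fan, standoff}
3. retainer@(1, 1, 0) [+y clear] — {fan, retainer, standoff}
4. backplane@(2, 1, 0) [-y clear] — {backplane, fan, retainer, standoff}
5. connector@(1, 0, 0) [+x clear] — {backplane, connector, fan, retainer, standoff}
6. module@(1, -1, 0) [+z clear] — {backplane, connector, fan, module, retainer, standoff}

Valid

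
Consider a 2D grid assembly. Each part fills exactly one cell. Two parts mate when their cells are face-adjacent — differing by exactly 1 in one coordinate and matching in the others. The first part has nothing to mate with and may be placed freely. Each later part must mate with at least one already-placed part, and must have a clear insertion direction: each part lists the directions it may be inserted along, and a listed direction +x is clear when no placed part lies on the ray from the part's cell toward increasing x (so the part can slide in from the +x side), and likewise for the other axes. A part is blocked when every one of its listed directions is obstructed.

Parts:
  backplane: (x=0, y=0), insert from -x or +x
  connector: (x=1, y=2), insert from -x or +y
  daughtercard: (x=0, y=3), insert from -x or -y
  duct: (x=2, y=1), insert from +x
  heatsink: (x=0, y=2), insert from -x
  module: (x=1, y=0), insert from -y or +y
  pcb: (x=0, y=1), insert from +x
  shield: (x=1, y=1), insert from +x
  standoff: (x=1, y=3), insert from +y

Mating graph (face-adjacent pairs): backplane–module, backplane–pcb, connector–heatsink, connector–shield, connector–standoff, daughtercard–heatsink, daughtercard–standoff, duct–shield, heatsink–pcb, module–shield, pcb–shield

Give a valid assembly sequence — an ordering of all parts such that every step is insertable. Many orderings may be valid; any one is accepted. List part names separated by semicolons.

heatsink; daughtercard; connector; standoff; pcb; backplane; module; shield; duct

1. heatsink@(0, 2) [-x clear] — {heatsink}
2. daughtercard@(0, 3) [-x clear] — {daughtercard, heatsink}
3. connector@(1, 2) [+y clear] — {connector, daughtercard, heatsink}
4. standoff@(1, 3) [+y clear] — {connector, daughtercard, heatsink, standoff}
5. pcb@(0, 1) [+x clear] — {connector, daughtercard, heatsink, pcb, standoff}
6. backplane@(0, 0) [-x clear] — {backplane, connector, daughtercard, heatsink, pcb, standoff}
7. module@(1, 0) [-y clear] — {backplane, connector, daughtercard, heatsink, module, pcb, standoff}
8. shield@(1, 1) [+x clear] — {backplane, connector, daughtercard, heatsink, module, pcb, shield, standoff}
9. duct@(2, 1) [+x clear] — {backplane, connector, daughtercard, duct, heatsink, module, pcb, shield, standoff}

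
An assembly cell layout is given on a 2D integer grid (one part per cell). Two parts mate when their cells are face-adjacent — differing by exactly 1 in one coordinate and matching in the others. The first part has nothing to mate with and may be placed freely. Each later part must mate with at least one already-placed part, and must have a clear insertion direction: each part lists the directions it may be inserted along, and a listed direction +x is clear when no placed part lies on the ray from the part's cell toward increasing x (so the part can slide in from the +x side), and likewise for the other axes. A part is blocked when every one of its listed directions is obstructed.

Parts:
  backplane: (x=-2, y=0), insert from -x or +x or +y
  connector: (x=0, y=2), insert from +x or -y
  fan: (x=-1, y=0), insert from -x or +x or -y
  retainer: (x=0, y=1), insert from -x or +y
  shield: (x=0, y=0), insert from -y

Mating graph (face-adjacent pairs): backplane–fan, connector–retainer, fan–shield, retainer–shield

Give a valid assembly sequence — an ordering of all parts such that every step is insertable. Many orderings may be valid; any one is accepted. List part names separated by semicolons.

shield; fan; backplane; retainer; connector

1. shield@(0, 0) [-y clear] — {shield}
2. fan@(-1, 0) [-x clear] — {fan, shield}
3. backplane@(-2, 0) [-x clear] — {backplane, fan, shield}
4. retainer@(0, 1) [-x clear] — {backplane, fan, retainer, shield}
5. connector@(0, 2) [+x clear] — {backplane, connector, fan, retainer, shield}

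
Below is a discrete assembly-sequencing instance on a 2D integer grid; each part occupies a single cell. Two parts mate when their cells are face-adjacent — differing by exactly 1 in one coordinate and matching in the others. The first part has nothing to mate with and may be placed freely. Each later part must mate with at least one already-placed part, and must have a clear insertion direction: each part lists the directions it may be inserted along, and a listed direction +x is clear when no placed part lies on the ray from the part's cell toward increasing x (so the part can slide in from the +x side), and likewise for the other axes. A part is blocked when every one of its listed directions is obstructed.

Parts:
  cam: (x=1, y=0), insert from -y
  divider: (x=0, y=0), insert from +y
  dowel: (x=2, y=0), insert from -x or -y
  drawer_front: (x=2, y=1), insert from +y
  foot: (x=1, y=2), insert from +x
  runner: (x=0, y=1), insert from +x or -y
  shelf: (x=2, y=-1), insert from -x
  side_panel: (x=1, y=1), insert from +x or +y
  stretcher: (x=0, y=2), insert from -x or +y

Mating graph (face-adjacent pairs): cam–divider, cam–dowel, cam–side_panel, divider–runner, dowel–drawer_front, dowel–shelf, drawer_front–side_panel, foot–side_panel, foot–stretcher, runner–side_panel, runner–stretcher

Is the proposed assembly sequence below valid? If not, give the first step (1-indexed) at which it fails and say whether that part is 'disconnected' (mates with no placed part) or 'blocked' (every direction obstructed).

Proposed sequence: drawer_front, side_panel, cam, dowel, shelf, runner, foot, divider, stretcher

Invalid at step 8 (blocked)

1. drawer_front@(2, 1) [+y clear] — {drawer_front}
2. side_panel@(1, 1) [+y clear] — {drawer_front, side_panel}
3. cam@(1, 0) [-y clear] — {cam, drawer_front, side_panel}
4. dowel@(2, 0) [-y clear] — {cam, dowel, drawer_front, side_panel}
5. shelf@(2, -1) [-x clear] — {cam, dowel, drawer_front, shelf, side_panel}
6. runner@(0, 1) [-y clear] — {cam, dowel, drawer_front, runner, shelf, side_panel}
7. foot@(1, 2) [+x clear] — {cam, dowel, drawer_front, foot, runner, shelf, side_panel}
8. divider@(0, 0) — +y all obstructed ⇒ blocked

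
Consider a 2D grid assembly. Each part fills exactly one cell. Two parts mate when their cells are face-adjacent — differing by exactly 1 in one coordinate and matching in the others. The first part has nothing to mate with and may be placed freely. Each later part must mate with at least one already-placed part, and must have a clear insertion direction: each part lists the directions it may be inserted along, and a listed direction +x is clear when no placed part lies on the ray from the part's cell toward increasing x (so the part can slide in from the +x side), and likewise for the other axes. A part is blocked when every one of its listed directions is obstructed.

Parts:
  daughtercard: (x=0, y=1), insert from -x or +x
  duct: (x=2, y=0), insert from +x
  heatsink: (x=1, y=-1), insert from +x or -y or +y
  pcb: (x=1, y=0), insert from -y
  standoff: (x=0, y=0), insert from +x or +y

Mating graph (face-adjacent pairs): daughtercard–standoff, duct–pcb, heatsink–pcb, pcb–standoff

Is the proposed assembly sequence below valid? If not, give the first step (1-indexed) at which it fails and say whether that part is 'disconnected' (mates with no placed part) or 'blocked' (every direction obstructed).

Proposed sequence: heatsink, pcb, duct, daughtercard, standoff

Invalid at step 2 (blocked)

1. heatsink@(1, -1) [+x clear] — {heatsink}
2. pcb@(1, 0) — -y all obstructed ⇒ blocked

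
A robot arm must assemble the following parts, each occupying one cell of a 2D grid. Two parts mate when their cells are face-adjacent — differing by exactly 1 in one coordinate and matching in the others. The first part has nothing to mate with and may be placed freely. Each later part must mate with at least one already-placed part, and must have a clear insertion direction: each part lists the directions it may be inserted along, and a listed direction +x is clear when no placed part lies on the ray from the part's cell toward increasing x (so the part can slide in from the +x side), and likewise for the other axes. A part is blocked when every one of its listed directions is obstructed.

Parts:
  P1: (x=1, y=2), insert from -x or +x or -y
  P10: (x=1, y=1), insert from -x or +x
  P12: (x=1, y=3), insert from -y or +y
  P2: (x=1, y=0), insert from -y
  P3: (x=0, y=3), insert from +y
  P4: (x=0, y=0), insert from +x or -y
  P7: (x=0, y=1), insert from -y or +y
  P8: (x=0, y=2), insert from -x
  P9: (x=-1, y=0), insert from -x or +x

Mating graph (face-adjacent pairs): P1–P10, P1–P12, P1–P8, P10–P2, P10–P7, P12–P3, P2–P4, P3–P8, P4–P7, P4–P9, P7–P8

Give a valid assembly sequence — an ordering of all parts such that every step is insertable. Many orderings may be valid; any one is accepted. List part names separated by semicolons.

P12; P3; P8; P7; P1; P10; P2; P4; P9

1. P12@(1, 3) [-y clear] — {P12}
2. P3@(0, 3) [+y clear] — {P12, P3}
3. P8@(0, 2) [-x clear] — {P12, P3, P8}
4. P7@(0, 1) [-y clear] — {P12, P3, P7, P8}
5. P1@(1, 2) [+x clear] — {P1, P12, P3, P7, P8}
6. P10@(1, 1) [+x clear] — {P1, P10, P12, P3, P7, P8}
7. P2@(1, 0) [-y clear] — {P1, P10, P12, P2, P3, P7, P8}
8. P4@(0, 0) [-y clear] — {P1, P10, P12, P2, P3, P4, P7, P8}
9. P9@(-1, 0) [-x clear] — {P1, P10, P12, P2, P3, P4, P7, P8, P9}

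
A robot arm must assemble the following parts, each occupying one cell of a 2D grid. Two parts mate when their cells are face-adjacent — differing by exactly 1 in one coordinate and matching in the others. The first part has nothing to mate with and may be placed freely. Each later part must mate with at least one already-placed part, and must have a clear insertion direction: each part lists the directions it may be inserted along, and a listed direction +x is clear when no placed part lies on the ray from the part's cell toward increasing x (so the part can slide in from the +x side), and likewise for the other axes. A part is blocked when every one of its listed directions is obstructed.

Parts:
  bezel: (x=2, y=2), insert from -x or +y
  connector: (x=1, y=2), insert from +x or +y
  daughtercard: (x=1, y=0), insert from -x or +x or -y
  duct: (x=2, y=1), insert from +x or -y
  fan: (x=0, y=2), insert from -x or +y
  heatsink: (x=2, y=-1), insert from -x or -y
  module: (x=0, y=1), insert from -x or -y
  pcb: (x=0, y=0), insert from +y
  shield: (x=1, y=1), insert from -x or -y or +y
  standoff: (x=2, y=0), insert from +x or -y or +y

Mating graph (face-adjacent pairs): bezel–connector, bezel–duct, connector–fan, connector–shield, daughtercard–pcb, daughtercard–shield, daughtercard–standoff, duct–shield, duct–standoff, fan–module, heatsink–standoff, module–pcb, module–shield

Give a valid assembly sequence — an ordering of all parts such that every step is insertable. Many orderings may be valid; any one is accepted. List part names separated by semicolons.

shield; daughtercard; pcb; module; duct; connector; bezel; fan; standoff; heatsink

1. shield@(1, 1) [-x clear] — {shield}
2. daughtercard@(1, 0) [-x clear] — {daughtercard, shield}
3. pcb@(0, 0) [+y clear] — {daughtercard, pcb, shield}
4. module@(0, 1) [-x clear] — {daughtercard, module, pcb, shield}
5. duct@(2, 1) [+x clear] — {daughtercard, duct, module, pcb, shield}
6. connector@(1, 2) [+x clear] — {connector, daughtercard, duct, module, pcb, shield}
7. bezel@(2, 2) [+y clear] — {bezel, connector, daughtercard, duct, module, pcb, shield}
8. fan@(0, 2) [-x clear] — {bezel, connector, daughtercard, duct, fan, module, pcb, shield}
9. standoff@(2, 0) [+x clear] — {bezel, connector, daughtercard, duct, fan, module, pcb, shield, standoff}
10. heatsink@(2, -1) [-x clear] — {bezel, connector, daughtercard, duct, fan, heatsink, module, pcb, shield, standoff}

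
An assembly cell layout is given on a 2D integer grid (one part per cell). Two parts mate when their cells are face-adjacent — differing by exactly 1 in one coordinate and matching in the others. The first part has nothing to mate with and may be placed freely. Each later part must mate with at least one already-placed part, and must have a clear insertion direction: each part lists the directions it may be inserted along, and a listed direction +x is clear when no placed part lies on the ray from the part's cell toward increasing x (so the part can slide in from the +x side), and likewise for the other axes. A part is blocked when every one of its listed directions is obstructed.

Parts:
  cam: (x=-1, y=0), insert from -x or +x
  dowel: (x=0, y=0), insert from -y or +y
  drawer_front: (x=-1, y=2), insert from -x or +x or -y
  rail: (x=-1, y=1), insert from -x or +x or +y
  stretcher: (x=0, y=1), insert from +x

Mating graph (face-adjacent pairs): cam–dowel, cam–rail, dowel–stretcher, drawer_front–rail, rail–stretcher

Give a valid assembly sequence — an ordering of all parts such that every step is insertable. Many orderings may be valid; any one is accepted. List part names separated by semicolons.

1. drawer_front@(-1, 2) [-x clear] — {drawer_front}
2. rail@(-1, 1) [-x clear] — {drawer_front, rail}
3. cam@(-1, 0) [-x clear] — {cam, drawer_front, rail}
4. dowel@(0, 0) [-y clear] — {cam, dowel, drawer_front, rail}
5. stretcher@(0, 1) [+x clear] — {cam, dowel, drawer_front, rail, stretcher}

drawer_front; rail; cam; dowel; stretcher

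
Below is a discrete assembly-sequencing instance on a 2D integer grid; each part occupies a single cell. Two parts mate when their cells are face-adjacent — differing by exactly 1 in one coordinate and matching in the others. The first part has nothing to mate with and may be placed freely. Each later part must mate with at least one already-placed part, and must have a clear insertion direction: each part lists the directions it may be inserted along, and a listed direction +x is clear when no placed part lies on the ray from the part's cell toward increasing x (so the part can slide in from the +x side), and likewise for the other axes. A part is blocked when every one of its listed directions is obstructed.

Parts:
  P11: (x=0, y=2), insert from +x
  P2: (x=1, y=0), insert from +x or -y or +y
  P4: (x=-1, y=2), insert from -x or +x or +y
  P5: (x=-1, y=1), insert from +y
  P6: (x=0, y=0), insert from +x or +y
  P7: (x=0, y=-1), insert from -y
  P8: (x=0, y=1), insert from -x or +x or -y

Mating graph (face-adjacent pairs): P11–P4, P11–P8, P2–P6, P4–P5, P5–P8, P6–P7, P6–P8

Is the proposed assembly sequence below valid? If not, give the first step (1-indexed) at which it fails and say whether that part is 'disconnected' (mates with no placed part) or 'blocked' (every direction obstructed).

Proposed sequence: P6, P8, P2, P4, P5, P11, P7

Invalid at step 4 (disconnected)

1. P6@(0, 0) [+x clear] — {P6}
2. P8@(0, 1) [-x clear] — {P6, P8}
3. P2@(1, 0) [+x clear] — {P2, P6, P8}
4. P4@(-1, 2) — no placed neighbour ⇒ disconnected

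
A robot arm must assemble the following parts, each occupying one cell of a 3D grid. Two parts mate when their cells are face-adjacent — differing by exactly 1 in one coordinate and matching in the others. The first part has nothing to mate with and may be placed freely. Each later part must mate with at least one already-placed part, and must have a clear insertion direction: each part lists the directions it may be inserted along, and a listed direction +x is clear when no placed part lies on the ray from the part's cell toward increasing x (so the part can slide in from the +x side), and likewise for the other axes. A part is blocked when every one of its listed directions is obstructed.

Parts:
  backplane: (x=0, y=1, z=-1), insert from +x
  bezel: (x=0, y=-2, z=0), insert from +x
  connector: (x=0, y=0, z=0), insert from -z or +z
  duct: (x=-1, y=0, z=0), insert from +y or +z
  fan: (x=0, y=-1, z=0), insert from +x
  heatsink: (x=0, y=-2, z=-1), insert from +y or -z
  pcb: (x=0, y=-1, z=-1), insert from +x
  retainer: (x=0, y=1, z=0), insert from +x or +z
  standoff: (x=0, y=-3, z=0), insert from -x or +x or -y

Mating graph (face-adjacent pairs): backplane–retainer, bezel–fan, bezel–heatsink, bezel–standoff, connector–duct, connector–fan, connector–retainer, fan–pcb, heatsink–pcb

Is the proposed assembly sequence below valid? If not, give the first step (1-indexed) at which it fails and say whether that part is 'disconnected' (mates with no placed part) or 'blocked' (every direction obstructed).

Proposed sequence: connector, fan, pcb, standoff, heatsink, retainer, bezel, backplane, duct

Invalid at step 4 (disconnected)

1. connector@(0, 0, 0) [-z clear] — {connector}
2. fan@(0, -1, 0) [+x clear] — {connector, fan}
3. pcb@(0, -1, -1) [+x clear] — {connector, fan, pcb}
4. standoff@(0, -3, 0) — no placed neighbour ⇒ disconnected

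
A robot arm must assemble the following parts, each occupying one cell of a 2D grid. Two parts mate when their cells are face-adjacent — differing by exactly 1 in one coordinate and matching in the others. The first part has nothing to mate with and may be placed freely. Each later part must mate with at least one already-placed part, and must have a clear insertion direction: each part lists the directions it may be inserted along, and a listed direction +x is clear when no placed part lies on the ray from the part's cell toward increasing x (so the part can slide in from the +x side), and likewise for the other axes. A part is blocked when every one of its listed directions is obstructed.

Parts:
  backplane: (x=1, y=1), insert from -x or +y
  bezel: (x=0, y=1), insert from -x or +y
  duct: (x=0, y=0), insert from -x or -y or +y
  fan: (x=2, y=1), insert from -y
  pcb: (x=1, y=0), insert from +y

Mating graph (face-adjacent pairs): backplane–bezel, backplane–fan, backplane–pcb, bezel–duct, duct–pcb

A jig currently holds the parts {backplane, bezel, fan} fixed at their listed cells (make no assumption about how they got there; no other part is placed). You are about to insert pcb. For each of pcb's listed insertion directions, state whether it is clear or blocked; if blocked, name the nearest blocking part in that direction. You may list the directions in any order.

+y: blocked by backplane

+y: nearest on ray is backplane@(1, 1) ⇒ blocked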